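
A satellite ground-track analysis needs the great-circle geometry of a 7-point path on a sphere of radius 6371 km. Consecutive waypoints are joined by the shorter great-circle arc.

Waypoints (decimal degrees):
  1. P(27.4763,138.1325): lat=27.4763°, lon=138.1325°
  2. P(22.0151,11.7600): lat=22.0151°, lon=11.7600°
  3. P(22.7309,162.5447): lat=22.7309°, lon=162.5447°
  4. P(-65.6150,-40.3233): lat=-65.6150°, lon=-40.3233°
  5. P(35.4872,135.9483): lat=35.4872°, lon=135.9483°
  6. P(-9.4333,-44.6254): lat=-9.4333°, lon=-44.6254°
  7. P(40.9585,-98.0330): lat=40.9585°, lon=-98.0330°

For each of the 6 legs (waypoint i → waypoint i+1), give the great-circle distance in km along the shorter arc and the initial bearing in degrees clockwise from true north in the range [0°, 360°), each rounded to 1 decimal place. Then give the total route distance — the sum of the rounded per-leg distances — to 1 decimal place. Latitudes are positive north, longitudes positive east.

Leg 1: φ1=0.4795519, φ2=0.3842360, Δφ=-0.0953159, Δλ=-2.2056162 rad; a=sin²(Δφ/2)+cosφ1·cosφ2·sin²(Δλ/2)=0.6574133573; c=2·atan2(√a, √(1-a))=1.891070406; dist=6371·c=12048.010 ≈ 12048.0 km; running total=12048.0 km
Leg 1 bearing: y=sinΔλ·cosφ2=-0.74646901, x=cosφ1·sinφ2-sinφ1·cosφ2·cosΔλ=0.58623217; θ=atan2(y, x)=-51.8560° <0 so +360° → 308.1440° ≈ 308.1°
Leg 2: φ1=0.3842360, φ2=0.3967290, Δφ=0.0124931, Δλ=2.6316895 rad; a=sin²(Δφ/2)+cosφ1·cosφ2·sin²(Δλ/2)=0.8007307669; c=2·atan2(√a, √(1-a))=2.216125607; dist=6371·c=14118.936 ≈ 14118.9 km; running total=26166.9 km
Leg 2 bearing: y=sinΔλ·cosφ2=0.45018250, x=cosφ1·sinφ2-sinφ1·cosφ2·cosΔλ=0.65998465; θ=atan2(y, x)=34.2983° ≈ 34.3°
Leg 3: φ1=0.3967290, φ2=-1.1451978, Δφ=-1.5419268, Δλ=-3.5407145 rad; a=sin²(Δφ/2)+cosφ1·cosφ2·sin²(Δλ/2)=0.8514009948; c=2·atan2(√a, √(1-a))=2.350124978; dist=6371·c=14972.646 ≈ 14972.6 km; running total=41139.5 km
Leg 3 bearing: y=sinΔλ·cosφ2=0.16044361, x=cosφ1·sinφ2-sinφ1·cosφ2·cosΔλ=-0.69305643; θ=atan2(y, x)=166.9656° ≈ 167.0°
Leg 4: φ1=-1.1451978, φ2=0.6193685, Δφ=1.7645663, Δλ=3.0765198 rad; a=sin²(Δφ/2)+cosφ1·cosφ2·sin²(Δλ/2)=0.9320982376; c=2·atan2(√a, √(1-a))=2.614347527; dist=6371·c=16656.008 ≈ 16656.0 km; running total=57795.5 km
Leg 4 bearing: y=sinΔλ·cosφ2=0.05294788, x=cosφ1·sinφ2-sinφ1·cosφ2·cosΔλ=-0.50036084; θ=atan2(y, x)=173.9595° ≈ 174.0°
Leg 5: φ1=0.6193685, φ2=-0.1646421, Δφ=-0.7840106, Δλ=-3.1516056 rad; a=sin²(Δφ/2)+cosφ1·cosφ2·sin²(Δλ/2)=0.9491704966; c=2·atan2(√a, √(1-a))=2.686774648; dist=6371·c=17117.441 ≈ 17117.4 km; running total=74912.9 km
Leg 5 bearing: y=sinΔλ·cosφ2=0.00987738, x=cosφ1·sinφ2-sinφ1·cosφ2·cosΔλ=0.43918777; θ=atan2(y, x)=1.2884° ≈ 1.3°
Leg 6: φ1=-0.1646421, φ2=0.7148607, Δφ=0.8795028, Δλ=-0.9321385 rad; a=sin²(Δφ/2)+cosφ1·cosφ2·sin²(Δλ/2)=0.3316731744; c=2·atan2(√a, √(1-a))=1.227435486; dist=6371·c=7819.991 ≈ 7820.0 km; running total=82732.9 km
Leg 6 bearing: y=sinΔλ·cosφ2=-0.60633509, x=cosφ1·sinφ2-sinφ1·cosφ2·cosΔλ=0.72043187; θ=atan2(y, x)=-40.0849° <0 so +360° → 319.9151° ≈ 319.9°

Leg 1: dist=12048.0 km, bearing=308.1°
Leg 2: dist=14118.9 km, bearing=34.3°
Leg 3: dist=14972.6 km, bearing=167.0°
Leg 4: dist=16656.0 km, bearing=174.0°
Leg 5: dist=17117.4 km, bearing=1.3°
Leg 6: dist=7820.0 km, bearing=319.9°
Total: 82732.9 km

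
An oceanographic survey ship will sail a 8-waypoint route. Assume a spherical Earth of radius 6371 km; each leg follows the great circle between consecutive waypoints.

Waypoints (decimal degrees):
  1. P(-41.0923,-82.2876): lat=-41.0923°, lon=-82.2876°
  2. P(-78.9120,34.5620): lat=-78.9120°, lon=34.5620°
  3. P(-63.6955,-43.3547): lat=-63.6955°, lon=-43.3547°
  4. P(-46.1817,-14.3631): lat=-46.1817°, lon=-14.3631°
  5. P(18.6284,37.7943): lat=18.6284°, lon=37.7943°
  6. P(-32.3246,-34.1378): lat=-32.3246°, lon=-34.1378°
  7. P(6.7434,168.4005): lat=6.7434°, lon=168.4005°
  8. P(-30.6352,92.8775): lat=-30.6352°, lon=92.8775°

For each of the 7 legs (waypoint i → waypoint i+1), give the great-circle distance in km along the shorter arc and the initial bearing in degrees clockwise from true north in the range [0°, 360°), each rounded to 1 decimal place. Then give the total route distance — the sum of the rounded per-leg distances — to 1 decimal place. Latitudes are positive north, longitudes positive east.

Leg 1: dist=6069.2 km, bearing=167.8°
Leg 2: dist=2909.0 km, bearing=259.4°
Leg 3: dist=2642.7 km, bearing=56.4°
Leg 4: dist=8906.0 km, bearing=49.4°
Leg 5: dist=9513.0 km, bearing=233.7°
Leg 6: dist=16336.4 km, bearing=224.2°
Leg 7: dist=9023.9 km, bearing=237.5°
Total: 55400.2 km

Leg 1: φ1=-0.7171959, φ2=-1.3772742, Δφ=-0.6600783, Δλ=2.0394102 rad; a=sin²(Δφ/2)+cosφ1·cosφ2·sin²(Δλ/2)=0.2102286885; c=2·atan2(√a, √(1-a))=0.952628987; dist=6371·c=6069.199 ≈ 6069.2 km; running total=6069.2 km
Leg 1 bearing: y=sinΔλ·cosφ2=0.17158380, x=cosφ1·sinφ2-sinφ1·cosφ2·cosΔλ=-0.79667393; θ=atan2(y, x)=167.8456° ≈ 167.8°
Leg 2: φ1=-1.3772742, φ2=-1.1116962, Δφ=0.2655780, Δλ=-1.3599030 rad; a=sin²(Δφ/2)+cosφ1·cosφ2·sin²(Δλ/2)=0.0512211725; c=2·atan2(√a, √(1-a))=0.456597922; dist=6371·c=2908.985 ≈ 2909.0 km; running total=8978.2 km
Leg 2 bearing: y=sinΔλ·cosφ2=-0.43332348, x=cosφ1·sinφ2-sinφ1·cosφ2·cosΔλ=-0.08136961; θ=atan2(y, x)=-100.6352° <0 so +360° → 259.3648° ≈ 259.4°
Leg 3: φ1=-1.1116962, φ2=-0.8060227, Δφ=0.3056735, Δλ=0.5059989 rad; a=sin²(Δφ/2)+cosφ1·cosφ2·sin²(Δλ/2)=0.0424014133; c=2·atan2(√a, √(1-a))=0.414799421; dist=6371·c=2642.687 ≈ 2642.7 km; running total=11620.9 km
Leg 3 bearing: y=sinΔλ·cosφ2=0.33558063, x=cosφ1·sinφ2-sinφ1·cosφ2·cosΔλ=0.22315863; θ=atan2(y, x)=56.3764° ≈ 56.4°
Leg 4: φ1=-0.8060227, φ2=0.3251269, Δφ=1.1311496, Δλ=0.9103184 rad; a=sin²(Δφ/2)+cosφ1·cosφ2·sin²(Δλ/2)=0.4139833456; c=2·atan2(√a, √(1-a))=1.397902946; dist=6371·c=8906.040 ≈ 8906.0 km; running total=20526.9 km
Leg 4 bearing: y=sinΔλ·cosφ2=0.74832691, x=cosφ1·sinφ2-sinφ1·cosφ2·cosΔλ=0.64063358; θ=atan2(y, x)=49.4336° ≈ 49.4°
Leg 5: φ1=0.3251269, φ2=-0.5641707, Δφ=-0.8892976, Δλ=-1.2554520 rad; a=sin²(Δφ/2)+cosφ1·cosφ2·sin²(Δλ/2)=0.4612261973; c=2·atan2(√a, √(1-a))=1.493170787; dist=6371·c=9512.991 ≈ 9513.0 km; running total=30039.9 km
Leg 5 bearing: y=sinΔλ·cosφ2=-0.80336348, x=cosφ1·sinφ2-sinφ1·cosφ2·cosΔλ=-0.59041806; θ=atan2(y, x)=-126.3134° <0 so +360° → 233.6866° ≈ 233.7°
Leg 6: φ1=-0.5641707, φ2=0.1176945, Δφ=0.6818652, Δλ=3.5349602 rad; a=sin²(Δφ/2)+cosφ1·cosφ2·sin²(Δλ/2)=0.9189400749; c=2·atan2(√a, √(1-a))=2.564184348; dist=6371·c=16336.418 ≈ 16336.4 km; running total=46376.3 km
Leg 6 bearing: y=sinΔλ·cosφ2=-0.38064924, x=cosφ1·sinφ2-sinφ1·cosφ2·cosΔλ=-0.39123268; θ=atan2(y, x)=-135.7855° <0 so +360° → 224.2145° ≈ 224.2°
Leg 7: φ1=0.1176945, φ2=-0.5346851, Δφ=-0.6523796, Δλ=-1.3181250 rad; a=sin²(Δφ/2)+cosφ1·cosφ2·sin²(Δλ/2)=0.4231117407; c=2·atan2(√a, √(1-a))=1.416407202; dist=6371·c=9023.930 ≈ 9023.9 km; running total=55400.2 km
Leg 7 bearing: y=sinΔλ·cosφ2=-0.83310885, x=cosφ1·sinφ2-sinφ1·cosφ2·cosΔλ=-0.53130258; θ=atan2(y, x)=-122.5271° <0 so +360° → 237.4729° ≈ 237.5°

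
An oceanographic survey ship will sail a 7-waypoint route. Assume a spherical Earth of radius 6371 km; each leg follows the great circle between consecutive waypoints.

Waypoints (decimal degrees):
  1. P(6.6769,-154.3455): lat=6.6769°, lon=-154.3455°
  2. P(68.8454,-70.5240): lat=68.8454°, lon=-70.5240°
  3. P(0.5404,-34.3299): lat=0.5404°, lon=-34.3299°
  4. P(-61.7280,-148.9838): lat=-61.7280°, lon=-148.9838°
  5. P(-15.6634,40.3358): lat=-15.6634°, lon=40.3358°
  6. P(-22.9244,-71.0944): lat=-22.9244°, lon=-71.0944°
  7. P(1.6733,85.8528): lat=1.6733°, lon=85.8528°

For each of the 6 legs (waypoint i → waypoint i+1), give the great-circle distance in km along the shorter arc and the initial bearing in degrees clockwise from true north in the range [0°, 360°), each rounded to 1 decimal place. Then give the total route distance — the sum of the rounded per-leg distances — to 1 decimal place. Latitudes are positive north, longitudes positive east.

Leg 1: φ1=0.1165339, φ2=1.2015789, Δφ=1.0850450, Δλ=1.4629612 rad; a=sin²(Δφ/2)+cosφ1·cosφ2·sin²(Δλ/2)=0.4264938909; c=2·atan2(√a, √(1-a))=1.423249339; dist=6371·c=9067.522 ≈ 9067.5 km; running total=9067.5 km
Leg 1 bearing: y=sinΔλ·cosφ2=0.35878947, x=cosφ1·sinφ2-sinφ1·cosφ2·cosΔλ=0.92176869; θ=atan2(y, x)=21.2680° ≈ 21.3°
Leg 2: φ1=1.2015789, φ2=0.0094318, Δφ=-1.1921471, Δλ=0.6317062 rad; a=sin²(Δφ/2)+cosφ1·cosφ2·sin²(Δλ/2)=0.3499872727; c=2·atan2(√a, √(1-a))=1.266076989; dist=6371·c=8066.176 ≈ 8066.2 km; running total=17133.7 km
Leg 2 bearing: y=sinΔλ·cosφ2=0.59049630, x=cosφ1·sinφ2-sinφ1·cosφ2·cosΔλ=-0.74919880; θ=atan2(y, x)=141.7559° ≈ 141.8°
Leg 3: φ1=0.0094318, φ2=-1.0773568, Δφ=-1.0867886, Δλ=-2.0010881 rad; a=sin²(Δφ/2)+cosφ1·cosφ2·sin²(Δλ/2)=0.6029387259; c=2·atan2(√a, √(1-a))=1.778156610; dist=6371·c=11328.636 ≈ 11328.6 km; running total=28462.3 km
Leg 3 bearing: y=sinΔλ·cosφ2=-0.43048116, x=cosφ1·sinφ2-sinφ1·cosφ2·cosΔλ=-0.87880626; θ=atan2(y, x)=-153.9022° <0 so +360° → 206.0978° ≈ 206.1°
Leg 4: φ1=-1.0773568, φ2=-0.2733779, Δφ=0.8039789, Δλ=3.3042504 rad; a=sin²(Δφ/2)+cosφ1·cosφ2·sin²(Δλ/2)=0.6061348962; c=2·atan2(√a, √(1-a))=1.784693428; dist=6371·c=11370.282 ≈ 11370.3 km; running total=39832.6 km
Leg 4 bearing: y=sinΔλ·cosφ2=-0.15592761, x=cosφ1·sinφ2-sinφ1·cosφ2·cosΔλ=-0.96469068; θ=atan2(y, x)=-170.8184° <0 so +360° → 189.1816° ≈ 189.2°
Leg 5: φ1=-0.2733779, φ2=-0.4001063, Δφ=-0.1267284, Δλ=-1.9448239 rad; a=sin²(Δφ/2)+cosφ1·cosφ2·sin²(Δλ/2)=0.6094251964; c=2·atan2(√a, √(1-a))=1.791432473; dist=6371·c=11413.216 ≈ 11413.2 km; running total=51245.8 km
Leg 5 bearing: y=sinΔλ·cosφ2=-0.85734341, x=cosφ1·sinφ2-sinφ1·cosφ2·cosΔλ=-0.46590426; θ=atan2(y, x)=-118.5209° <0 so +360° → 241.4791° ≈ 241.5°
Leg 6: φ1=-0.4001063, φ2=0.0292046, Δφ=0.4293109, Δλ=2.7392454 rad; a=sin²(Δφ/2)+cosφ1·cosφ2·sin²(Δλ/2)=0.9292418458; c=2·atan2(√a, √(1-a))=2.603101957; dist=6371·c=16584.363 ≈ 16584.4 km; running total=67830.2 km
Leg 6 bearing: y=sinΔλ·cosφ2=0.39141226, x=cosφ1·sinφ2-sinφ1·cosφ2·cosΔλ=-0.33136414; θ=atan2(y, x)=130.2508° ≈ 130.3°

Leg 1: dist=9067.5 km, bearing=21.3°
Leg 2: dist=8066.2 km, bearing=141.8°
Leg 3: dist=11328.6 km, bearing=206.1°
Leg 4: dist=11370.3 km, bearing=189.2°
Leg 5: dist=11413.2 km, bearing=241.5°
Leg 6: dist=16584.4 km, bearing=130.3°
Total: 67830.2 km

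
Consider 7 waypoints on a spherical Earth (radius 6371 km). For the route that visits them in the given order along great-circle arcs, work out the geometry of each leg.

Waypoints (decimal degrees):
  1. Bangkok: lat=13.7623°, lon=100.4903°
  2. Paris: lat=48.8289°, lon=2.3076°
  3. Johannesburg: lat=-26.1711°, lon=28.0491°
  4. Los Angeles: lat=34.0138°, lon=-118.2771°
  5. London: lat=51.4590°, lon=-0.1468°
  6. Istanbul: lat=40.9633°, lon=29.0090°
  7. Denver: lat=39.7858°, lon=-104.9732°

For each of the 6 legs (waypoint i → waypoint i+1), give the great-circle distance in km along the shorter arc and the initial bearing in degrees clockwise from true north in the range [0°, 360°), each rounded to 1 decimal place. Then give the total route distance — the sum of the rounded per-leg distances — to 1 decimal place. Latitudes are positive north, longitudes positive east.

Leg 1: dist=9445.7 km, bearing=319.1°
Leg 2: dist=8723.5 km, bearing=156.6°
Leg 3: dist=16676.6 km, bearing=293.3°
Leg 4: dist=8763.5 km, bearing=34.1°
Leg 5: dist=2505.6 km, bearing=106.3°
Leg 6: dist=9902.1 km, bearing=326.4°
Total: 56017.0 km

Leg 1: φ1=0.2401974, φ2=0.8522251, Δφ=0.6120276, Δλ=-1.7136114 rad; a=sin²(Δφ/2)+cosφ1·cosφ2·sin²(Δλ/2)=0.4559665096; c=2·atan2(√a, √(1-a))=1.482615109; dist=6371·c=9445.741 ≈ 9445.7 km; running total=9445.7 km
Leg 1 bearing: y=sinΔλ·cosφ2=-0.65160777, x=cosφ1·sinφ2-sinφ1·cosφ2·cosΔλ=0.75342652; θ=atan2(y, x)=-40.8552° <0 so +360° → 319.1448° ≈ 319.1°
Leg 2: φ1=0.8522251, φ2=-0.4567719, Δφ=-1.3089969, Δλ=0.4492739 rad; a=sin²(Δφ/2)+cosφ1·cosφ2·sin²(Δλ/2)=0.3999062016; c=2·atan2(√a, √(1-a))=1.369246937; dist=6371·c=8723.472 ≈ 8723.5 km; running total=18169.2 km
Leg 2 bearing: y=sinΔλ·cosφ2=0.38978642, x=cosφ1·sinφ2-sinφ1·cosφ2·cosΔλ=-0.89888346; θ=atan2(y, x)=156.5568° ≈ 156.6°
Leg 3: φ1=-0.4567719, φ2=0.5936528, Δφ=1.0504247, Δλ=-2.5538740 rad; a=sin²(Δφ/2)+cosφ1·cosφ2·sin²(Δλ/2)=0.9329108267; c=2·atan2(√a, √(1-a))=2.617586521; dist=6371·c=16676.644 ≈ 16676.6 km; running total=34845.8 km
Leg 3 bearing: y=sinΔλ·cosφ2=-0.45959674, x=cosφ1·sinφ2-sinφ1·cosφ2·cosΔλ=0.19779711; θ=atan2(y, x)=-66.7144° <0 so +360° → 293.2856° ≈ 293.3°
Leg 4: φ1=0.5936528, φ2=0.8981290, Δφ=0.3044762, Δλ=2.0617627 rad; a=sin²(Δφ/2)+cosφ1·cosφ2·sin²(Δλ/2)=0.4029838449; c=2·atan2(√a, √(1-a))=1.375525410; dist=6371·c=8763.472 ≈ 8763.5 km; running total=43609.3 km
Leg 4 bearing: y=sinΔλ·cosφ2=0.54947548, x=cosφ1·sinφ2-sinφ1·cosφ2·cosΔλ=0.81266731; θ=atan2(y, x)=34.0641° ≈ 34.1°
Leg 5: φ1=0.8981290, φ2=0.7149445, Δφ=-0.1831845, Δλ=0.5088647 rad; a=sin²(Δφ/2)+cosφ1·cosφ2·sin²(Δλ/2)=0.0381724436; c=2·atan2(√a, √(1-a))=0.393285104; dist=6371·c=2505.619 ≈ 2505.6 km; running total=46114.9 km
Leg 5 bearing: y=sinΔλ·cosφ2=0.36788868, x=cosφ1·sinφ2-sinφ1·cosφ2·cosΔλ=-0.10732731; θ=atan2(y, x)=106.2640° ≈ 106.3°
Leg 6: φ1=0.7149445, φ2=0.6943932, Δφ=-0.0205513, Δλ=-2.3384305 rad; a=sin²(Δφ/2)+cosφ1·cosφ2·sin²(Δλ/2)=0.4917233659; c=2·atan2(√a, √(1-a))=1.554242302; dist=6371·c=9902.078 ≈ 9902.1 km; running total=56017.0 km
Leg 6 bearing: y=sinΔλ·cosφ2=-0.55293683, x=cosφ1·sinφ2-sinφ1·cosφ2·cosΔλ=0.83305873; θ=atan2(y, x)=-33.5739° <0 so +360° → 326.4261° ≈ 326.4°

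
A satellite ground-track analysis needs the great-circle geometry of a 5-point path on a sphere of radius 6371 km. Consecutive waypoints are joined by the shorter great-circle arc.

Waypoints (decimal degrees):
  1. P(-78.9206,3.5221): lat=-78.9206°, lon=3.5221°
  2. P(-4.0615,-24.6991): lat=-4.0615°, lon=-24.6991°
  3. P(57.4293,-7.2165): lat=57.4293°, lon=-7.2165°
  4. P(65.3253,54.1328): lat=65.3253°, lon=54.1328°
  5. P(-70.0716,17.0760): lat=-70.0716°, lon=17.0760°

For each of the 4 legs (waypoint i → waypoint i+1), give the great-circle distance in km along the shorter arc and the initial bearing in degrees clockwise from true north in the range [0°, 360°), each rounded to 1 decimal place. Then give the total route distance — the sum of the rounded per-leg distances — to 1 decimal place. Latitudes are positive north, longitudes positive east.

Leg 1: φ1=-1.3774243, φ2=-0.0708865, Δφ=1.3065378, Δλ=-0.4925529 rad; a=sin²(Δφ/2)+cosφ1·cosφ2·sin²(Δλ/2)=0.3807962110; c=2·atan2(√a, √(1-a))=1.330070509; dist=6371·c=8473.879 ≈ 8473.9 km; running total=8473.9 km
Leg 1 bearing: y=sinΔλ·cosφ2=-0.47168924, x=cosφ1·sinφ2-sinφ1·cosφ2·cosΔλ=0.84892349; θ=atan2(y, x)=-29.0580° <0 so +360° → 330.9420° ≈ 330.9°
Leg 2: φ1=-0.0708865, φ2=1.0023304, Δφ=1.0732169, Δλ=0.3051289 rad; a=sin²(Δφ/2)+cosφ1·cosφ2·sin²(Δλ/2)=0.2737522788; c=2·atan2(√a, √(1-a))=1.101234655; dist=6371·c=7015.966 ≈ 7016.0 km; running total=15489.9 km
Leg 2 bearing: y=sinΔλ·cosφ2=0.16172600, x=cosφ1·sinφ2-sinφ1·cosφ2·cosΔλ=0.87697923; θ=atan2(y, x)=10.4487° ≈ 10.4°
Leg 3: φ1=1.0023304, φ2=1.1401416, Δφ=0.1378112, Δλ=1.0707473 rad; a=sin²(Δφ/2)+cosφ1·cosφ2·sin²(Δλ/2)=0.0632322052; c=2·atan2(√a, √(1-a))=0.508377164; dist=6371·c=3238.871 ≈ 3238.9 km; running total=18728.8 km
Leg 3 bearing: y=sinΔλ·cosφ2=0.36635095, x=cosφ1·sinφ2-sinφ1·cosφ2·cosΔλ=0.32050360; θ=atan2(y, x)=48.8188° ≈ 48.8°
Leg 4: φ1=1.1401416, φ2=-1.2229801, Δφ=-2.3631217, Δλ=-0.6467632 rad; a=sin²(Δφ/2)+cosφ1·cosφ2·sin²(Δλ/2)=0.8703627186; c=2·atan2(√a, √(1-a))=2.404945872; dist=6371·c=15321.910 ≈ 15321.9 km; running total=34050.7 km
Leg 4 bearing: y=sinΔλ·cosφ2=-0.20539575, x=cosφ1·sinφ2-sinφ1·cosφ2·cosΔλ=-0.63963928; θ=atan2(y, x)=-162.1976° <0 so +360° → 197.8024° ≈ 197.8°

Leg 1: dist=8473.9 km, bearing=330.9°
Leg 2: dist=7016.0 km, bearing=10.4°
Leg 3: dist=3238.9 km, bearing=48.8°
Leg 4: dist=15321.9 km, bearing=197.8°
Total: 34050.7 km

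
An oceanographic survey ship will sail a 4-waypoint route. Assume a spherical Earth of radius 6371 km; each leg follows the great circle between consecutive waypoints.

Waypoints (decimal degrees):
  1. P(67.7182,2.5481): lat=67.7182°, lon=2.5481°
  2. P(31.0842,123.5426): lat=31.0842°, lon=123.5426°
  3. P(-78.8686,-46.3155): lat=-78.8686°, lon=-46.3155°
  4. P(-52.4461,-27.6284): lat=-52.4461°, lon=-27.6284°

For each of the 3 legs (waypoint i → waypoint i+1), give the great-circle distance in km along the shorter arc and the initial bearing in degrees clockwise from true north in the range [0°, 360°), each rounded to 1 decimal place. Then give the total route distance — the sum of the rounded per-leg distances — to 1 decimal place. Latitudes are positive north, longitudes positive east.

Leg 1: φ1=1.1819056, φ2=0.5425216, Δφ=-0.6393839, Δλ=2.1117524 rad; a=sin²(Δφ/2)+cosφ1·cosφ2·sin²(Δλ/2)=0.3447350558; c=2·atan2(√a, √(1-a))=1.255045899; dist=6371·c=7995.897 ≈ 7995.9 km; running total=7995.9 km
Leg 1 bearing: y=sinΔλ·cosφ2=0.73412855, x=cosφ1·sinφ2-sinφ1·cosφ2·cosΔλ=0.60384308; θ=atan2(y, x)=50.5617° ≈ 50.6°
Leg 2: φ1=0.5425216, φ2=-1.3765167, Δφ=-1.9190384, Δλ=-2.9645831 rad; a=sin²(Δφ/2)+cosφ1·cosφ2·sin²(Δλ/2)=0.8346694006; c=2·atan2(√a, √(1-a))=2.304114802; dist=6371·c=14679.515 ≈ 14679.5 km; running total=22675.4 km
Leg 2 bearing: y=sinΔλ·cosφ2=-0.03399524, x=cosφ1·sinφ2-sinφ1·cosφ2·cosΔλ=-0.74217915; θ=atan2(y, x)=-177.3774° <0 so +360° → 182.6226° ≈ 182.6°
Leg 3: φ1=-1.3765167, φ2=-0.9153571, Δφ=0.4611596, Δλ=0.3261514 rad; a=sin²(Δφ/2)+cosφ1·cosφ2·sin²(Δλ/2)=0.0553331315; c=2·atan2(√a, √(1-a))=0.474910309; dist=6371·c=3025.654 ≈ 3025.7 km; running total=25701.1 km
Leg 3 bearing: y=sinΔλ·cosφ2=0.19528603, x=cosφ1·sinφ2-sinφ1·cosφ2·cosΔλ=0.41345964; θ=atan2(y, x)=25.2824° ≈ 25.3°

Leg 1: dist=7995.9 km, bearing=50.6°
Leg 2: dist=14679.5 km, bearing=182.6°
Leg 3: dist=3025.7 km, bearing=25.3°
Total: 25701.1 km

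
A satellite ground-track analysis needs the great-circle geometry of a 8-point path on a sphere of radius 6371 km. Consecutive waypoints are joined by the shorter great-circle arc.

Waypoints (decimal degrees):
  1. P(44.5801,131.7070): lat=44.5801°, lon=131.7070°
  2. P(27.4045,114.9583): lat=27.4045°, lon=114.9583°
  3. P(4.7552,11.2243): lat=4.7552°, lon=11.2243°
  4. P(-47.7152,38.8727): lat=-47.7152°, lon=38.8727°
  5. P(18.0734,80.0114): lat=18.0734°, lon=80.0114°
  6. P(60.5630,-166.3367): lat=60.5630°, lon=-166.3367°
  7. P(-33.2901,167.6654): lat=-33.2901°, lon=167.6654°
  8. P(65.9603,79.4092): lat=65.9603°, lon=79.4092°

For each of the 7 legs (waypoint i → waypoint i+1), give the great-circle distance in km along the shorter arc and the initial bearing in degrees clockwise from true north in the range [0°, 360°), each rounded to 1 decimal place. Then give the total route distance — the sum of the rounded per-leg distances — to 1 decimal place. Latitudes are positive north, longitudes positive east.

Leg 1: φ1=0.7780695, φ2=0.4782988, Δφ=-0.2997708, Δλ=-0.2923200 rad; a=sin²(Δφ/2)+cosφ1·cosφ2·sin²(Δλ/2)=0.0357104588; c=2·atan2(√a, √(1-a))=0.380230585; dist=6371·c=2422.449 ≈ 2422.4 km; running total=2422.4 km
Leg 1 bearing: y=sinΔλ·cosφ2=-0.25583537, x=cosφ1·sinφ2-sinφ1·cosφ2·cosΔλ=-0.26886641; θ=atan2(y, x)=-136.4227° <0 so +360° → 223.5773° ≈ 223.6°
Leg 2: φ1=0.4782988, φ2=0.0829939, Δφ=-0.3953049, Δλ=-1.8104998 rad; a=sin²(Δφ/2)+cosφ1·cosφ2·sin²(Δλ/2)=0.5859452899; c=2·atan2(√a, √(1-a))=1.743544820; dist=6371·c=11108.124 ≈ 11108.1 km; running total=13530.5 km
Leg 2 bearing: y=sinΔλ·cosφ2=-0.96806480, x=cosφ1·sinφ2-sinφ1·cosφ2·cosΔλ=0.18249429; θ=atan2(y, x)=-79.3242° <0 so +360° → 280.6758° ≈ 280.7°
Leg 3: φ1=0.0829939, φ2=-0.8327873, Δφ=-0.9157812, Δλ=0.4825556 rad; a=sin²(Δφ/2)+cosφ1·cosφ2·sin²(Δλ/2)=0.2336959814; c=2·atan2(√a, √(1-a))=1.009117271; dist=6371·c=6429.086 ≈ 6429.1 km; running total=19959.6 km
Leg 3 bearing: y=sinΔλ·cosφ2=0.31221668, x=cosφ1·sinφ2-sinφ1·cosφ2·cosΔλ=-0.78666983; θ=atan2(y, x)=158.3527° ≈ 158.4°
Leg 4: φ1=-0.8327873, φ2=0.3154403, Δφ=1.1482277, Δλ=0.7180058 rad; a=sin²(Δφ/2)+cosφ1·cosφ2·sin²(Δλ/2)=0.3739026234; c=2·atan2(√a, √(1-a))=1.315848675; dist=6371·c=8383.272 ≈ 8383.3 km; running total=28342.9 km
Leg 4 bearing: y=sinΔλ·cosφ2=0.62542399, x=cosφ1·sinφ2-sinφ1·cosφ2·cosΔλ=0.73840547; θ=atan2(y, x)=40.2644° ≈ 40.3°
Leg 5: φ1=0.3154403, φ2=1.0570238, Δφ=0.7415834, Δλ=-4.2995855 rad; a=sin²(Δφ/2)+cosφ1·cosφ2·sin²(Δλ/2)=0.4586275029; c=2·atan2(√a, √(1-a))=1.487956618; dist=6371·c=9479.772 ≈ 9479.8 km; running total=37822.7 km
Leg 5 bearing: y=sinΔλ·cosφ2=0.45018295, x=cosφ1·sinφ2-sinφ1·cosφ2·cosΔλ=0.88909425; θ=atan2(y, x)=26.8549° ≈ 26.9°
Leg 6: φ1=1.0570238, φ2=-0.5810219, Δφ=-1.6380456, Δλ=5.8294364 rad; a=sin²(Δφ/2)+cosφ1·cosφ2·sin²(Δλ/2)=0.5543846020; c=2·atan2(√a, √(1-a))=1.679781151; dist=6371·c=10701.886 ≈ 10701.9 km; running total=48524.6 km
Leg 6 bearing: y=sinΔλ·cosφ2=-0.36640787, x=cosφ1·sinφ2-sinφ1·cosφ2·cosΔλ=-0.92407496; θ=atan2(y, x)=-158.3710° <0 so +360° → 201.6290° ≈ 201.6°
Leg 7: φ1=-0.5810219, φ2=1.1512244, Δφ=1.7322463, Δλ=-1.5403613 rad; a=sin²(Δφ/2)+cosφ1·cosφ2·sin²(Δλ/2)=0.7454541883; c=2·atan2(√a, √(1-a))=2.083928433; dist=6371·c=13276.708 ≈ 13276.7 km; running total=61801.3 km
Leg 7 bearing: y=sinΔλ·cosφ2=-0.40718088, x=cosφ1·sinφ2-sinφ1·cosφ2·cosΔλ=0.77020302; θ=atan2(y, x)=-27.8639° <0 so +360° → 332.1361° ≈ 332.1°

Leg 1: dist=2422.4 km, bearing=223.6°
Leg 2: dist=11108.1 km, bearing=280.7°
Leg 3: dist=6429.1 km, bearing=158.4°
Leg 4: dist=8383.3 km, bearing=40.3°
Leg 5: dist=9479.8 km, bearing=26.9°
Leg 6: dist=10701.9 km, bearing=201.6°
Leg 7: dist=13276.7 km, bearing=332.1°
Total: 61801.3 km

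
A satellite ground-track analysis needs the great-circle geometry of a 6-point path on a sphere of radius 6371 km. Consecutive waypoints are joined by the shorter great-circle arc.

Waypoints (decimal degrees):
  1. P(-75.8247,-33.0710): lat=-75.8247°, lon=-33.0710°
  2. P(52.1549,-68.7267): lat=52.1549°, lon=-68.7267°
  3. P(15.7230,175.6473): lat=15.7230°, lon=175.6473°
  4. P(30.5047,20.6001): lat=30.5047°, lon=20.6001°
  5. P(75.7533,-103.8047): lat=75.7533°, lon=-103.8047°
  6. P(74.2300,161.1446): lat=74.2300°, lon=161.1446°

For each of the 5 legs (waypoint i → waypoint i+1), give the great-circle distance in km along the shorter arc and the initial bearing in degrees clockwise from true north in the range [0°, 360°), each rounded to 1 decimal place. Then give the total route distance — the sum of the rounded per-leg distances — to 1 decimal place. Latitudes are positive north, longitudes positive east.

Leg 1: φ1=-1.3233907, φ2=0.9102747, Δφ=2.2336654, Δλ=-0.6223094 rad; a=sin²(Δφ/2)+cosφ1·cosφ2·sin²(Δλ/2)=0.8217734754; c=2·atan2(√a, √(1-a))=2.269919690; dist=6371·c=14461.658 ≈ 14461.7 km; running total=14461.7 km
Leg 1 bearing: y=sinΔλ·cosφ2=-0.35763402, x=cosφ1·sinφ2-sinφ1·cosφ2·cosΔλ=0.67671651; θ=atan2(y, x)=-27.8557° <0 so +360° → 332.1443° ≈ 332.1°
Leg 2: φ1=0.9102747, φ2=0.2744181, Δφ=-0.6358566, Δλ=4.2651309 rad; a=sin²(Δφ/2)+cosφ1·cosφ2·sin²(Δλ/2)=0.5207143817; c=2·atan2(√a, √(1-a))=1.612236950; dist=6371·c=10271.562 ≈ 10271.6 km; running total=24733.3 km
Leg 2 bearing: y=sinΔλ·cosφ2=-0.86789987, x=cosφ1·sinφ2-sinφ1·cosφ2·cosΔλ=0.49500856; θ=atan2(y, x)=-60.3016° <0 so +360° → 299.6984° ≈ 299.7°
Leg 3: φ1=0.2744181, φ2=0.5324075, Δφ=0.2579893, Δλ=-2.7060841 rad; a=sin²(Δφ/2)+cosφ1·cosφ2·sin²(Δλ/2)=0.8071895218; c=2·atan2(√a, √(1-a))=2.232395046; dist=6371·c=14222.589 ≈ 14222.6 km; running total=38955.9 km
Leg 3 bearing: y=sinΔλ·cosφ2=-0.36347923, x=cosφ1·sinφ2-sinφ1·cosφ2·cosΔλ=0.70030082; θ=atan2(y, x)=-27.4308° <0 so +360° → 332.5692° ≈ 332.6°
Leg 4: φ1=0.5324075, φ2=1.3221445, Δφ=0.7897371, Δλ=-2.1712734 rad; a=sin²(Δφ/2)+cosφ1·cosφ2·sin²(Δλ/2)=0.3139047945; c=2·atan2(√a, √(1-a))=1.189428461; dist=6371·c=7577.849 ≈ 7577.8 km; running total=46533.7 km
Leg 4 bearing: y=sinΔλ·cosφ2=-0.20304669, x=cosφ1·sinφ2-sinφ1·cosφ2·cosΔλ=0.90567452; θ=atan2(y, x)=-12.6364° <0 so +360° → 347.3636° ≈ 347.4°
Leg 5: φ1=1.3221445, φ2=1.2955579, Δφ=-0.0265866, Δλ=4.6242376 rad; a=sin²(Δφ/2)+cosφ1·cosφ2·sin²(Δλ/2)=0.0365625608; c=2·atan2(√a, √(1-a))=0.384796397; dist=6371·c=2451.538 ≈ 2451.5 km; running total=48985.2 km
Leg 5 bearing: y=sinΔλ·cosφ2=-0.27072114, x=cosφ1·sinφ2-sinφ1·cosφ2·cosΔλ=0.26002505; θ=atan2(y, x)=-46.1545° <0 so +360° → 313.8455° ≈ 313.8°

Leg 1: dist=14461.7 km, bearing=332.1°
Leg 2: dist=10271.6 km, bearing=299.7°
Leg 3: dist=14222.6 km, bearing=332.6°
Leg 4: dist=7577.8 km, bearing=347.4°
Leg 5: dist=2451.5 km, bearing=313.8°
Total: 48985.2 km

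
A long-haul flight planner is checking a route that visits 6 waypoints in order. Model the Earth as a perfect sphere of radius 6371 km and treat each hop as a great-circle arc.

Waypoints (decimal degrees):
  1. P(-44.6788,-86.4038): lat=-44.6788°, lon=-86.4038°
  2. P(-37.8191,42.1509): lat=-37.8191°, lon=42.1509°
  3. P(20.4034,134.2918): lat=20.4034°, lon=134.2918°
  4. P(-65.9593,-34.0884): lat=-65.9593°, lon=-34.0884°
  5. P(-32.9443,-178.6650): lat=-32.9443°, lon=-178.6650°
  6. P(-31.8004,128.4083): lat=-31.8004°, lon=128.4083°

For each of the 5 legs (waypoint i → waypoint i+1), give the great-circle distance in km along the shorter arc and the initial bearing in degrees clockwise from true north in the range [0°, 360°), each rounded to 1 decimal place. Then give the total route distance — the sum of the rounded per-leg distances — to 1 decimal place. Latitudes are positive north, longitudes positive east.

Leg 1: dist=9490.6 km, bearing=141.7°
Leg 2: dist=11561.0 km, bearing=74.8°
Leg 3: dist=14880.0 km, bearing=186.5°
Leg 4: dist=8607.0 km, bearing=209.9°
Leg 5: dist=4918.3 km, bearing=256.4°
Total: 49456.9 km

Leg 1: φ1=-0.7797922, φ2=-0.6600678, Δφ=0.1197244, Δλ=2.2437028 rad; a=sin²(Δφ/2)+cosφ1·cosφ2·sin²(Δλ/2)=0.4594738702; c=2·atan2(√a, √(1-a))=1.489655059; dist=6371·c=9490.592 ≈ 9490.6 km; running total=9490.6 km
Leg 1 bearing: y=sinΔλ·cosφ2=0.61775206, x=cosφ1·sinφ2-sinφ1·cosφ2·cosΔλ=-0.78218471; θ=atan2(y, x)=141.6991° ≈ 141.7°
Leg 2: φ1=-0.6600678, φ2=0.3561065, Δφ=1.0161743, Δλ=1.6081621 rad; a=sin²(Δφ/2)+cosφ1·cosφ2·sin²(Δλ/2)=0.6207134869; c=2·atan2(√a, √(1-a))=1.814632381; dist=6371·c=11561.023 ≈ 11561.0 km; running total=21051.6 km
Leg 2 bearing: y=sinΔλ·cosφ2=0.93660708, x=cosφ1·sinφ2-sinφ1·cosφ2·cosΔλ=0.25392952; θ=atan2(y, x)=74.8308° ≈ 74.8°
Leg 3: φ1=0.3561065, φ2=-1.1512070, Δφ=-1.5073135, Δλ=-2.9387889 rad; a=sin²(Δφ/2)+cosφ1·cosφ2·sin²(Δλ/2)=0.8461938937; c=2·atan2(√a, √(1-a))=2.335589507; dist=6371·c=14880.041 ≈ 14880.0 km; running total=35931.6 km
Leg 3 bearing: y=sinΔλ·cosφ2=-0.08205413, x=cosφ1·sinφ2-sinφ1·cosφ2·cosΔλ=-0.71684466; θ=atan2(y, x)=-173.4700° <0 so +360° → 186.5300° ≈ 186.5°
Leg 4: φ1=-1.1512070, φ2=-0.5749865, Δφ=0.5762205, Δλ=-2.5233377 rad; a=sin²(Δφ/2)+cosφ1·cosφ2·sin²(Δλ/2)=0.3909714703; c=2·atan2(√a, √(1-a))=1.350973149; dist=6371·c=8607.0499 ≈ 8607.0 km; running total=44538.6 km
Leg 4 bearing: y=sinΔλ·cosφ2=-0.48641188, x=cosφ1·sinφ2-sinφ1·cosφ2·cosΔλ=-0.84608191; θ=atan2(y, x)=-150.1054° <0 so +360° → 209.8946° ≈ 209.9°
Leg 5: φ1=-0.5749865, φ2=-0.5550217, Δφ=0.0199648, Δλ=5.3594401 rad; a=sin²(Δφ/2)+cosφ1·cosφ2·sin²(Δλ/2)=0.1417335135; c=2·atan2(√a, √(1-a))=0.771977050; dist=6371·c=4918.266 ≈ 4918.3 km; running total=49456.9 km
Leg 5 bearing: y=sinΔλ·cosφ2=-0.67809665, x=cosφ1·sinφ2-sinφ1·cosφ2·cosΔλ=-0.16360146; θ=atan2(y, x)=-103.5643° <0 so +360° → 256.4357° ≈ 256.4°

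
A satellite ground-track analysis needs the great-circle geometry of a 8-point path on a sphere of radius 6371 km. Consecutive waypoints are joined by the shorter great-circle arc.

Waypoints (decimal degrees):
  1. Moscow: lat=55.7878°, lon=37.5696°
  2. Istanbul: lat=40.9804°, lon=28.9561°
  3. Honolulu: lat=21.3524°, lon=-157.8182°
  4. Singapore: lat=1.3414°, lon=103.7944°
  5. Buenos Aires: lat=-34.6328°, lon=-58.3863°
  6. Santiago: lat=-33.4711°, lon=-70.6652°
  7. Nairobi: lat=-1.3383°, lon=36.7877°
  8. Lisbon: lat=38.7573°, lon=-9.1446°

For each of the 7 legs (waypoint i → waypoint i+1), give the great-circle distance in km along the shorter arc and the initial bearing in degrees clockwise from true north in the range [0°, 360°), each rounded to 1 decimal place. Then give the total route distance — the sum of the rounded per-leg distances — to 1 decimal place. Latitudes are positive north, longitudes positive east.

Leg 1: φ1=0.9736808, φ2=0.7152429, Δφ=-0.2584379, Δλ=-0.1503339 rad; a=sin²(Δφ/2)+cosφ1·cosφ2·sin²(Δλ/2)=0.0189985718; c=2·atan2(√a, √(1-a))=0.276551053; dist=6371·c=1761.907 ≈ 1761.9 km; running total=1761.9 km
Leg 1 bearing: y=sinΔλ·cosφ2=-0.11306518, x=cosφ1·sinφ2-sinφ1·cosφ2·cosΔλ=-0.24852921; θ=atan2(y, x)=-155.5374° <0 so +360° → 204.4626° ≈ 204.5°
Leg 2: φ1=0.7152429, φ2=0.3726697, Δφ=-0.3425732, Δλ=-3.2598265 rad; a=sin²(Δφ/2)+cosφ1·cosφ2·sin²(Δλ/2)=0.7297131654; c=2·atan2(√a, √(1-a))=2.048145550; dist=6371·c=13048.735 ≈ 13048.7 km; running total=14810.6 km
Leg 2 bearing: y=sinΔλ·cosφ2=0.10986172, x=cosφ1·sinφ2-sinφ1·cosφ2·cosΔλ=0.88139540; θ=atan2(y, x)=7.1050° ≈ 7.1°
Leg 3: φ1=0.3726697, φ2=0.0234118, Δφ=-0.3492578, Δλ=4.5660012 rad; a=sin²(Δφ/2)+cosφ1·cosφ2·sin²(Δλ/2)=0.5636461439; c=2·atan2(√a, √(1-a))=1.698434905; dist=6371·c=10820.729 ≈ 10820.7 km; running total=25631.3 km
Leg 3 bearing: y=sinΔλ·cosφ2=-0.98903332, x=cosφ1·sinφ2-sinφ1·cosφ2·cosΔλ=0.07489836; θ=atan2(y, x)=-85.6693° <0 so +360° → 274.3307° ≈ 274.3°
Leg 4: φ1=0.0234118, φ2=-0.6044564, Δφ=-0.6278682, Δλ=-2.8305872 rad; a=sin²(Δφ/2)+cosφ1·cosφ2·sin²(Δλ/2)=0.8982136675; c=2·atan2(√a, √(1-a))=2.492160520; dist=6371·c=15877.555 ≈ 15877.6 km; running total=41508.9 km
Leg 4 bearing: y=sinΔλ·cosφ2=-0.25179339, x=cosφ1·sinφ2-sinφ1·cosφ2·cosΔλ=-0.54982142; θ=atan2(y, x)=-155.3944° <0 so +360° → 204.6056° ≈ 204.6°
Leg 5: φ1=-0.6044564, φ2=-0.5841809, Δφ=0.0202755, Δλ=-0.2143072 rad; a=sin²(Δφ/2)+cosφ1·cosφ2·sin²(Δλ/2)=0.0079533646; c=2·atan2(√a, √(1-a))=0.178600558; dist=6371·c=1137.864 ≈ 1137.9 km; running total=42646.8 km
Leg 5 bearing: y=sinΔλ·cosφ2=-0.17740215, x=cosφ1·sinφ2-sinφ1·cosφ2·cosΔλ=0.00942931; θ=atan2(y, x)=-86.9575° <0 so +360° → 273.0425° ≈ 273.0°
Leg 6: φ1=-0.5841809, φ2=-0.0233577, Δφ=0.5608232, Δλ=1.8754069 rad; a=sin²(Δφ/2)+cosφ1·cosφ2·sin²(Δλ/2)=0.6186173329; c=2·atan2(√a, √(1-a))=1.810314586; dist=6371·c=11533.514 ≈ 11533.5 km; running total=54180.3 km
Leg 6 bearing: y=sinΔλ·cosφ2=0.95370360, x=cosφ1·sinφ2-sinφ1·cosφ2·cosΔλ=-0.18484900; θ=atan2(y, x)=100.9692° ≈ 101.0°
Leg 7: φ1=-0.0233577, φ2=0.6764425, Δφ=0.6998002, Δλ=-0.8016699 rad; a=sin²(Δφ/2)+cosφ1·cosφ2·sin²(Δλ/2)=0.2362043928; c=2·atan2(√a, √(1-a))=1.015033805; dist=6371·c=6466.780 ≈ 6466.8 km; running total=60647.1 km
Leg 7 bearing: y=sinΔλ·cosφ2=-0.56030412, x=cosφ1·sinφ2-sinφ1·cosφ2·cosΔλ=0.63851923; θ=atan2(y, x)=-41.2671° <0 so +360° → 318.7329° ≈ 318.7°

Leg 1: dist=1761.9 km, bearing=204.5°
Leg 2: dist=13048.7 km, bearing=7.1°
Leg 3: dist=10820.7 km, bearing=274.3°
Leg 4: dist=15877.6 km, bearing=204.6°
Leg 5: dist=1137.9 km, bearing=273.0°
Leg 6: dist=11533.5 km, bearing=101.0°
Leg 7: dist=6466.8 km, bearing=318.7°
Total: 60647.1 km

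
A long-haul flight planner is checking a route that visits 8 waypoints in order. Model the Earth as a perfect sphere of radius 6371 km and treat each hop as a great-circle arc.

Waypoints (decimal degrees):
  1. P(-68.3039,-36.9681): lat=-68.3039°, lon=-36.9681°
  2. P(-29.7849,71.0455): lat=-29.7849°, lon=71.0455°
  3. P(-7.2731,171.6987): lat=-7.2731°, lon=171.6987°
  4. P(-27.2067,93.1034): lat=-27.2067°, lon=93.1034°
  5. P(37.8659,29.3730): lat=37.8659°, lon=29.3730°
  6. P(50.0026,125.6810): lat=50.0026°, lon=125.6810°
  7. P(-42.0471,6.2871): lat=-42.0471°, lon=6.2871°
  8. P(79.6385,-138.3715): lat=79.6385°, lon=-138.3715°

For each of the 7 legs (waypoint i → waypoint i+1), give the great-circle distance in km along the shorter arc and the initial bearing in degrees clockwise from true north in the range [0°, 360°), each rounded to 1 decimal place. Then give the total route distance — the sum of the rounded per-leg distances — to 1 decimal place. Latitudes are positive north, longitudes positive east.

Leg 1: φ1=-1.1921279, φ2=-0.5198446, Δφ=0.6722834, Δλ=1.8851930 rad; a=sin²(Δφ/2)+cosφ1·cosφ2·sin²(Δλ/2)=0.3188324542; c=2·atan2(√a, √(1-a))=1.200024315; dist=6371·c=7645.355 ≈ 7645.4 km; running total=7645.4 km
Leg 1 bearing: y=sinΔλ·cosφ2=0.82535484, x=cosφ1·sinφ2-sinφ1·cosφ2·cosΔλ=-0.43301578; θ=atan2(y, x)=117.6834° ≈ 117.7°
Leg 2: φ1=-0.5198446, φ2=-0.1269395, Δφ=0.3929050, Δλ=1.7567297 rad; a=sin²(Δφ/2)+cosφ1·cosφ2·sin²(Δλ/2)=0.5481322098; c=2·atan2(√a, √(1-a))=1.667210048; dist=6371·c=10621.795 ≈ 10621.8 km; running total=18267.2 km
Leg 2 bearing: y=sinΔλ·cosφ2=0.97485679, x=cosφ1·sinφ2-sinφ1·cosφ2·cosΔλ=-0.20096615; θ=atan2(y, x)=101.6483° ≈ 101.6°
Leg 3: φ1=-0.1269395, φ2=-0.4748465, Δφ=-0.3479070, Δλ=-1.3717468 rad; a=sin²(Δφ/2)+cosφ1·cosφ2·sin²(Δλ/2)=0.3838365443; c=2·atan2(√a, √(1-a))=1.336326953; dist=6371·c=8513.739 ≈ 8513.7 km; running total=26780.9 km
Leg 3 bearing: y=sinΔλ·cosφ2=-0.87180241, x=cosφ1·sinφ2-sinφ1·cosφ2·cosΔλ=-0.43125952; θ=atan2(y, x)=-116.3205° <0 so +360° → 243.6795° ≈ 243.7°
Leg 4: φ1=-0.4748465, φ2=0.6608846, Δφ=1.1357311, Δλ=-1.1123053 rad; a=sin²(Δφ/2)+cosφ1·cosφ2·sin²(Δλ/2)=0.4849440856; c=2·atan2(√a, √(1-a))=1.540679946; dist=6371·c=9815.672 ≈ 9815.7 km; running total=36596.6 km
Leg 4 bearing: y=sinΔλ·cosφ2=-0.70791629, x=cosφ1·sinφ2-sinφ1·cosφ2·cosΔλ=0.70565417; θ=atan2(y, x)=-45.0917° <0 so +360° → 314.9083° ≈ 314.9°
Leg 5: φ1=0.6608846, φ2=0.8727100, Δφ=0.2118254, Δλ=1.6808917 rad; a=sin²(Δφ/2)+cosφ1·cosφ2·sin²(Δλ/2)=0.2927620403; c=2·atan2(√a, √(1-a))=1.143429474; dist=6371·c=7284.789 ≈ 7284.8 km; running total=43881.4 km
Leg 5 bearing: y=sinΔλ·cosφ2=0.63886138, x=cosφ1·sinφ2-sinφ1·cosφ2·cosΔλ=0.64812487; θ=atan2(y, x)=44.5876° ≈ 44.6°
Leg 6: φ1=0.8727100, φ2=-0.7338603, Δφ=-1.6065703, Δλ=-2.0838167 rad; a=sin²(Δφ/2)+cosφ1·cosφ2·sin²(Δλ/2)=0.8736687688; c=2·atan2(√a, √(1-a))=2.414842275; dist=6371·c=15384.960 ≈ 15385.0 km; running total=59266.4 km
Leg 6 bearing: y=sinΔλ·cosφ2=-0.64699741, x=cosφ1·sinφ2-sinφ1·cosφ2·cosΔλ=-0.15126454; θ=atan2(y, x)=-103.1591° <0 so +360° → 256.8409° ≈ 256.8°
Leg 7: φ1=-0.7338603, φ2=1.3899540, Δφ=2.1238144, Δλ=-2.5247689 rad; a=sin²(Δφ/2)+cosφ1·cosφ2·sin²(Δλ/2)=0.8838842215; c=2·atan2(√a, √(1-a))=2.446147324; dist=6371·c=15584.405 ≈ 15584.4 km; running total=74850.8 km
Leg 7 bearing: y=sinΔλ·cosφ2=-0.10403847, x=cosφ1·sinφ2-sinφ1·cosφ2·cosΔλ=0.63222434; θ=atan2(y, x)=-9.3448° <0 so +360° → 350.6552° ≈ 350.7°

Leg 1: dist=7645.4 km, bearing=117.7°
Leg 2: dist=10621.8 km, bearing=101.6°
Leg 3: dist=8513.7 km, bearing=243.7°
Leg 4: dist=9815.7 km, bearing=314.9°
Leg 5: dist=7284.8 km, bearing=44.6°
Leg 6: dist=15385.0 km, bearing=256.8°
Leg 7: dist=15584.4 km, bearing=350.7°
Total: 74850.8 km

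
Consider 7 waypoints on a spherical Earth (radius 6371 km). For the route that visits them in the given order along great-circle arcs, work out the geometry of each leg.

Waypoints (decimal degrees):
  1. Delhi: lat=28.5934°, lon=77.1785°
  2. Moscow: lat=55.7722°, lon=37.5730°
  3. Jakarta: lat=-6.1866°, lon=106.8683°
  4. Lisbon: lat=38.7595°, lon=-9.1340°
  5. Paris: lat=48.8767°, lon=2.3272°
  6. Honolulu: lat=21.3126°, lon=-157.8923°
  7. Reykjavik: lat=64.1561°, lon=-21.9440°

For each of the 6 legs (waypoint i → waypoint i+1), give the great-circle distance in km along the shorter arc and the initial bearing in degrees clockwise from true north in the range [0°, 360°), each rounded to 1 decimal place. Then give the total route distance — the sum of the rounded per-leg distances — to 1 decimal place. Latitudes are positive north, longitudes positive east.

Leg 1: φ1=0.4990490, φ2=0.9734085, Δφ=0.4743595, Δλ=-0.6912464 rad; a=sin²(Δφ/2)+cosφ1·cosφ2·sin²(Δλ/2)=0.1118921849; c=2·atan2(√a, √(1-a))=0.682155373; dist=6371·c=4346.012 ≈ 4346.0 km; running total=4346.0 km
Leg 1 bearing: y=sinΔλ·cosφ2=-0.35858279, x=cosφ1·sinφ2-sinφ1·cosφ2·cosΔλ=0.51856309; θ=atan2(y, x)=-34.6636° <0 so +360° → 325.3364° ≈ 325.3°
Leg 2: φ1=0.9734085, φ2=-0.1079765, Δφ=-1.0813851, Δλ=1.2094311 rad; a=sin²(Δφ/2)+cosφ1·cosφ2·sin²(Δλ/2)=0.4456966534; c=2·atan2(√a, √(1-a))=1.461974982; dist=6371·c=9314.243 ≈ 9314.2 km; running total=13660.2 km
Leg 2 bearing: y=sinΔλ·cosφ2=0.92996736, x=cosφ1·sinφ2-sinφ1·cosφ2·cosΔλ=-0.35123397; θ=atan2(y, x)=110.6908° ≈ 110.7°
Leg 3: φ1=-0.1079765, φ2=0.6764809, Δφ=0.7844574, Δλ=-2.0246221 rad; a=sin²(Δφ/2)+cosφ1·cosφ2·sin²(Δλ/2)=0.7036691441; c=2·atan2(√a, √(1-a))=1.990334026; dist=6371·c=12680.418 ≈ 12680.4 km; running total=26340.6 km
Leg 3 bearing: y=sinΔλ·cosφ2=-0.70084852, x=cosφ1·sinφ2-sinφ1·cosφ2·cosΔλ=0.58556543; θ=atan2(y, x)=-50.1209° <0 so +360° → 309.8791° ≈ 309.9°
Leg 4: φ1=0.6764809, φ2=0.8530593, Δφ=0.1765785, Δλ=0.2000357 rad; a=sin²(Δφ/2)+cosφ1·cosφ2·sin²(Δλ/2)=0.0128879743; c=2·atan2(√a, √(1-a))=0.227540983; dist=6371·c=1449.664 ≈ 1449.7 km; running total=27790.3 km
Leg 4 bearing: y=sinΔλ·cosφ2=0.13068417, x=cosφ1·sinφ2-sinφ1·cosφ2·cosΔλ=0.18387264; θ=atan2(y, x)=35.4026° ≈ 35.4°
Leg 5: φ1=0.8530593, φ2=0.3719750, Δφ=-0.4810843, Δλ=-2.7963578 rad; a=sin²(Δφ/2)+cosφ1·cosφ2·sin²(Δλ/2)=0.6513808287; c=2·atan2(√a, √(1-a))=1.878385308; dist=6371·c=11967.193 ≈ 11967.2 km; running total=39757.5 km
Leg 5 bearing: y=sinΔλ·cosφ2=-0.31527374, x=cosφ1·sinφ2-sinφ1·cosφ2·cosΔλ=0.89940972; θ=atan2(y, x)=-19.3173° <0 so +360° → 340.6827° ≈ 340.7°
Leg 6: φ1=0.3719750, φ2=1.1197352, Δφ=0.7477601, Δλ=2.3727454 rad; a=sin²(Δφ/2)+cosφ1·cosφ2·sin²(Δλ/2)=0.4823852259; c=2·atan2(√a, √(1-a))=1.535559487; dist=6371·c=9783.049 ≈ 9783.0 km; running total=49540.5 km
Leg 6 bearing: y=sinΔλ·cosφ2=0.30309886, x=cosφ1·sinφ2-sinφ1·cosφ2·cosΔλ=0.95230770; θ=atan2(y, x)=17.6551° ≈ 17.7°

Leg 1: dist=4346.0 km, bearing=325.3°
Leg 2: dist=9314.2 km, bearing=110.7°
Leg 3: dist=12680.4 km, bearing=309.9°
Leg 4: dist=1449.7 km, bearing=35.4°
Leg 5: dist=11967.2 km, bearing=340.7°
Leg 6: dist=9783.0 km, bearing=17.7°
Total: 49540.5 km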